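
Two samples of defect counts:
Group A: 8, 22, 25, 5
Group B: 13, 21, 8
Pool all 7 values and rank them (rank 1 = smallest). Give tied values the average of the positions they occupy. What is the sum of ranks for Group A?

16.5

Sorted (ascending): 5, 8, 8, 13, 21, 22, 25
The 2 values of 8 occupy positions 2–3 → average rank (2+3)/2 = 2.5.
Group A values → pooled ranks: 8→2.5, 22→6, 25→7, 5→1
Rank sum = 2.5 + 6 + 7 + 1 = 16.5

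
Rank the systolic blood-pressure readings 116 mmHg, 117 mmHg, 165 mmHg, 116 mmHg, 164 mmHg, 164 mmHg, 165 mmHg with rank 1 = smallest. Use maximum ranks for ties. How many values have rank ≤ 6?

Sorted (ascending): 116, 116, 117, 164, 164, 165, 165
The 2 values of 116 occupy positions 1–2 → each gets rank 2.
The 2 values of 164 occupy positions 4–5 → each gets rank 5.
The 2 values of 165 occupy positions 6–7 → each gets rank 7.
Ranks ≤ 6: {2, 2, 3, 5, 5} → 5 values.

5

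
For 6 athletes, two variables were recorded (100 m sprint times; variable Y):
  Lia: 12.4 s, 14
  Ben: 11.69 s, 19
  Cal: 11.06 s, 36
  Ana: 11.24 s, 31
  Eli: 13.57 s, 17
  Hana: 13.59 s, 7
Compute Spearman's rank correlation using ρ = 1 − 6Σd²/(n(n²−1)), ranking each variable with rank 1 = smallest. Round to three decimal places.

-0.943

Ranks of variable 1: 4, 3, 1, 2, 5, 6
Ranks of variable 2: 2, 4, 6, 5, 3, 1
d = r₁ − r₂: 2, -1, -5, -3, 2, 5
d²: 4, 1, 25, 9, 4, 25; Σd² = 68
ρ = 1 − 6·68/(6·35) = 1 − 408/210 = -0.943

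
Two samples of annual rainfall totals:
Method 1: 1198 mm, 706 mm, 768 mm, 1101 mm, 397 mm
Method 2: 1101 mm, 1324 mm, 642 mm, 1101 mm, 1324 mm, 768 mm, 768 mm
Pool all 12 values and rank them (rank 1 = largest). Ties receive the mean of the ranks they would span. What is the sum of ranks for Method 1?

38

Sorted (descending): 1324, 1324, 1198, 1101, 1101, 1101, 768, 768, 768, 706, 642, 397
The 2 values of 1324 occupy positions 1–2 → average rank (1+2)/2 = 1.5.
The 3 values of 1101 occupy positions 4–6 → average rank 5.
The 3 values of 768 occupy positions 7–9 → average rank 8.
Method 1 values → pooled ranks: 1198→3, 706→10, 768→8, 1101→5, 397→12
Rank sum = 3 + 10 + 8 + 5 + 12 = 38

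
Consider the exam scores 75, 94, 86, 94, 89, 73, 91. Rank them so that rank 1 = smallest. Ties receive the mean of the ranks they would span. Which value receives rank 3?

Sorted (ascending): 73, 75, 86, 89, 91, 94, 94
The 2 values of 94 occupy positions 6–7 → average rank (6+7)/2 = 6.5.
Rank 3 → value 86.

86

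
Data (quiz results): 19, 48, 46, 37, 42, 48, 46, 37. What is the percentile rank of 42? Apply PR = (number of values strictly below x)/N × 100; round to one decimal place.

37.5

N = 8.
Strictly below 42: 3. Equal to 42: 1.
PR = 3/8 × 100 = 37.5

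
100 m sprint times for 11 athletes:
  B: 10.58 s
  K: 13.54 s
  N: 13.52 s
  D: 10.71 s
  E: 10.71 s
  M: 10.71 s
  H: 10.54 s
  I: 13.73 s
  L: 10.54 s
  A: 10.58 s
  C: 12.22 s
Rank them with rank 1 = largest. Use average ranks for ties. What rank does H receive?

10.5

Sorted (descending): 13.73, 13.54, 13.52, 12.22, 10.71, 10.71, 10.71, 10.58, 10.58, 10.54, 10.54
The 3 values of 10.71 occupy positions 5–7 → average rank 6.
The 2 values of 10.58 occupy positions 8–9 → average rank (8+9)/2 = 8.5.
The 2 values of 10.54 occupy positions 10–11 → average rank (10+11)/2 = 10.5.
H has value 10.54 s → rank 10.5.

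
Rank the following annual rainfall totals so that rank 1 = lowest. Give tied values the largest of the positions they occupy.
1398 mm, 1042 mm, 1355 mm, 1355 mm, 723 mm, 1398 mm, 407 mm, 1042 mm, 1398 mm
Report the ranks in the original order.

Sorted (ascending): 407, 723, 1042, 1042, 1355, 1355, 1398, 1398, 1398
The 2 values of 1042 occupy positions 3–4 → each gets rank 4.
The 2 values of 1355 occupy positions 5–6 → each gets rank 6.
The 3 values of 1398 occupy positions 7–9 → each gets rank 9.

9, 4, 6, 6, 2, 9, 1, 4, 9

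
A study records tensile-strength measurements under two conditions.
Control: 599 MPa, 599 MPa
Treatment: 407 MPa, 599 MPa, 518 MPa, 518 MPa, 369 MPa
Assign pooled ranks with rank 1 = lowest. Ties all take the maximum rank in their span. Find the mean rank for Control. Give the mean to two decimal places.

Sorted (ascending): 369, 407, 518, 518, 599, 599, 599
The 2 values of 518 occupy positions 3–4 → each gets rank 4.
The 3 values of 599 occupy positions 5–7 → each gets rank 7.
Control values → pooled ranks: 599→7, 599→7
Mean rank = (7 + 7) / 2 = 7.00

7.00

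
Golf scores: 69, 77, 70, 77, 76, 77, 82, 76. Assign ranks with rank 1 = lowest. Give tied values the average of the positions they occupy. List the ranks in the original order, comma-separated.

1, 6, 2, 6, 3.5, 6, 8, 3.5

Sorted (ascending): 69, 70, 76, 76, 77, 77, 77, 82
The 2 values of 76 occupy positions 3–4 → average rank (3+4)/2 = 3.5.
The 3 values of 77 occupy positions 5–7 → average rank 6.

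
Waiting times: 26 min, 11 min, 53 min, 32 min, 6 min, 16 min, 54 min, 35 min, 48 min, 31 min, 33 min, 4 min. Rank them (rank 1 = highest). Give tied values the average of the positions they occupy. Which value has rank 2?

Sorted (descending): 54, 53, 48, 35, 33, 32, 31, 26, 16, 11, 6, 4
No ties — each value takes its position as its rank.
Rank 2 → value 53.

53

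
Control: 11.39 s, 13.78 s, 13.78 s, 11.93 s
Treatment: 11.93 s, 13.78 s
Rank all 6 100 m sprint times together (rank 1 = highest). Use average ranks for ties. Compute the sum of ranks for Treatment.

6.5

Sorted (descending): 13.78, 13.78, 13.78, 11.93, 11.93, 11.39
The 3 values of 13.78 occupy positions 1–3 → average rank 2.
The 2 values of 11.93 occupy positions 4–5 → average rank (4+5)/2 = 4.5.
Treatment values → pooled ranks: 11.93→4.5, 13.78→2
Rank sum = 4.5 + 2 = 6.5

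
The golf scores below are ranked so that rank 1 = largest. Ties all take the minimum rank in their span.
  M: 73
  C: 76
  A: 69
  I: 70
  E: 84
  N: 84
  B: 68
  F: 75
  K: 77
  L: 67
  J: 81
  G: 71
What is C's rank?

5

Sorted (descending): 84, 84, 81, 77, 76, 75, 73, 71, 70, 69, 68, 67
The 2 values of 84 occupy positions 1–2 → each gets rank 1.
C has value 76 → rank 5.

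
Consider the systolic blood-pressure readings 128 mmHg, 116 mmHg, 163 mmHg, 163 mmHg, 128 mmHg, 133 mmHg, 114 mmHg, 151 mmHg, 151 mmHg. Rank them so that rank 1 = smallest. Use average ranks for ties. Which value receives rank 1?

114

Sorted (ascending): 114, 116, 128, 128, 133, 151, 151, 163, 163
The 2 values of 128 occupy positions 3–4 → average rank (3+4)/2 = 3.5.
The 2 values of 151 occupy positions 6–7 → average rank (6+7)/2 = 6.5.
The 2 values of 163 occupy positions 8–9 → average rank (8+9)/2 = 8.5.
Rank 1 → value 114.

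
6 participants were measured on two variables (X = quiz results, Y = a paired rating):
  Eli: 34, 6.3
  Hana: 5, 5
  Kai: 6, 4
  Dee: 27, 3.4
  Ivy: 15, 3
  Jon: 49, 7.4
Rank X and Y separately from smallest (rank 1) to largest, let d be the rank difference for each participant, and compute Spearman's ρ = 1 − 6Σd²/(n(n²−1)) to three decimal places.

Ranks of variable 1: 5, 1, 2, 4, 3, 6
Ranks of variable 2: 5, 4, 3, 2, 1, 6
d = r₁ − r₂: 0, -3, -1, 2, 2, 0
d²: 0, 9, 1, 4, 4, 0; Σd² = 18
ρ = 1 − 6·18/(6·35) = 1 − 108/210 = 0.486

0.486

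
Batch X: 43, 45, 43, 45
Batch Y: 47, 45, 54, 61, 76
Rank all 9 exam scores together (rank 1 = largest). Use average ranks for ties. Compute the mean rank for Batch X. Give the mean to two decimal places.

7.25

Sorted (descending): 76, 61, 54, 47, 45, 45, 45, 43, 43
The 3 values of 45 occupy positions 5–7 → average rank 6.
The 2 values of 43 occupy positions 8–9 → average rank (8+9)/2 = 8.5.
Batch X values → pooled ranks: 43→8.5, 45→6, 43→8.5, 45→6
Mean rank = (8.5 + 6 + 8.5 + 6) / 4 = 7.25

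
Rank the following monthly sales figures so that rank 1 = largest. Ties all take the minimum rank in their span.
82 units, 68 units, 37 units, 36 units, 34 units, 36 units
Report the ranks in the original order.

1, 2, 3, 4, 6, 4

Sorted (descending): 82, 68, 37, 36, 36, 34
The 2 values of 36 occupy positions 4–5 → each gets rank 4.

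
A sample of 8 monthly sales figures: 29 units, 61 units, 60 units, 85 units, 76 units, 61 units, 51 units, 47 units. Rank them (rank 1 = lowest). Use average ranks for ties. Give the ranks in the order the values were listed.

1, 5.5, 4, 8, 7, 5.5, 3, 2

Sorted (ascending): 29, 47, 51, 60, 61, 61, 76, 85
The 2 values of 61 occupy positions 5–6 → average rank (5+6)/2 = 5.5.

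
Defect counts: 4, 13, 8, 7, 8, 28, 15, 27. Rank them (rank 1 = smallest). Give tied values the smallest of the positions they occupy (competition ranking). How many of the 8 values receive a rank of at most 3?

Sorted (ascending): 4, 7, 8, 8, 13, 15, 27, 28
The 2 values of 8 occupy positions 3–4 → each gets rank 3.
Ranks ≤ 3: {1, 2, 3, 3} → 4 values.

4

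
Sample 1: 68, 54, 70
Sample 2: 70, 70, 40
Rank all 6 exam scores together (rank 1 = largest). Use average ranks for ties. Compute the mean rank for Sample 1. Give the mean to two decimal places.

Sorted (descending): 70, 70, 70, 68, 54, 40
The 3 values of 70 occupy positions 1–3 → average rank 2.
Sample 1 values → pooled ranks: 68→4, 54→5, 70→2
Mean rank = (4 + 5 + 2) / 3 = 3.67

3.67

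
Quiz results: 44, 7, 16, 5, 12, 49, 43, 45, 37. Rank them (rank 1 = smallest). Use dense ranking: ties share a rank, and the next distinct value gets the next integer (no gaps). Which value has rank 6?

43

Sorted (ascending): 5, 7, 12, 16, 37, 43, 44, 45, 49
No ties — each value takes its position as its rank.
Rank 6 → value 43.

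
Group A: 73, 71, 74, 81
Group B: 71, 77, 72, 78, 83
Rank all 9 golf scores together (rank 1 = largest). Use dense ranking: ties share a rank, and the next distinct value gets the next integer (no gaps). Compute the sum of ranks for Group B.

Sorted (descending): 83, 81, 78, 77, 74, 73, 72, 71, 71
The 2 values of 71 share dense rank 8.
Remaining distinct values take the next consecutive integers.
Group B values → pooled ranks: 71→8, 77→4, 72→7, 78→3, 83→1
Rank sum = 8 + 4 + 7 + 3 + 1 = 23

23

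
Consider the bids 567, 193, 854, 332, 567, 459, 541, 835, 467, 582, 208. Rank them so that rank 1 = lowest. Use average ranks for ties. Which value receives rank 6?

541

Sorted (ascending): 193, 208, 332, 459, 467, 541, 567, 567, 582, 835, 854
The 2 values of 567 occupy positions 7–8 → average rank (7+8)/2 = 7.5.
Rank 6 → value 541.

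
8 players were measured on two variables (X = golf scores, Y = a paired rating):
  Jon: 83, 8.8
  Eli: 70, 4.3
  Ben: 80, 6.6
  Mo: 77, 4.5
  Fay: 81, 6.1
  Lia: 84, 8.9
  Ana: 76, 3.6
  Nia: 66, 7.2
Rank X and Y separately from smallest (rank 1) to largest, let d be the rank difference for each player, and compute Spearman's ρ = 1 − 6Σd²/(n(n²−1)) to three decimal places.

Ranks of variable 1: 7, 2, 5, 4, 6, 8, 3, 1
Ranks of variable 2: 7, 2, 5, 3, 4, 8, 1, 6
d = r₁ − r₂: 0, 0, 0, 1, 2, 0, 2, -5
d²: 0, 0, 0, 1, 4, 0, 4, 25; Σd² = 34
ρ = 1 − 6·34/(8·63) = 1 − 204/504 = 0.595

0.595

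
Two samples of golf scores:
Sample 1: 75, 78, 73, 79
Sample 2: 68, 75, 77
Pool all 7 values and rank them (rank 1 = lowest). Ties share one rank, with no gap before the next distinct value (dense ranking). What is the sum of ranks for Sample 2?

Sorted (ascending): 68, 73, 75, 75, 77, 78, 79
The 2 values of 75 share dense rank 3.
Remaining distinct values take the next consecutive integers.
Sample 2 values → pooled ranks: 68→1, 75→3, 77→4
Rank sum = 1 + 3 + 4 = 8

8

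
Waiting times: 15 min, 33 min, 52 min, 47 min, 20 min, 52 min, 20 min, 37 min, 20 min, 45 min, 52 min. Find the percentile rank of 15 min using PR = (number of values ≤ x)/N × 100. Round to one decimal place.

9.1

N = 11.
Strictly below 15: 0. Equal to 15: 1.
PR = 1/11 × 100 = 9.1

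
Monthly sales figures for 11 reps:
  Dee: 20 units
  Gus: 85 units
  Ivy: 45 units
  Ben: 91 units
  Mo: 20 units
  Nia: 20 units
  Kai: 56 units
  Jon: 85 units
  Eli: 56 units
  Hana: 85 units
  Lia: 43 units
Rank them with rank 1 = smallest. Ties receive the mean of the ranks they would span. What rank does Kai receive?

Sorted (ascending): 20, 20, 20, 43, 45, 56, 56, 85, 85, 85, 91
The 3 values of 20 occupy positions 1–3 → average rank 2.
The 2 values of 56 occupy positions 6–7 → average rank (6+7)/2 = 6.5.
The 3 values of 85 occupy positions 8–10 → average rank 9.
Kai has value 56 units → rank 6.5.

6.5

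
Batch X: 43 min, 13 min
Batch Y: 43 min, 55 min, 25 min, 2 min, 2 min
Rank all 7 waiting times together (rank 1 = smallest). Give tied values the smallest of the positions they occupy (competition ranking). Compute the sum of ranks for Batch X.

Sorted (ascending): 2, 2, 13, 25, 43, 43, 55
The 2 values of 2 occupy positions 1–2 → each gets rank 1.
The 2 values of 43 occupy positions 5–6 → each gets rank 5.
Batch X values → pooled ranks: 43→5, 13→3
Rank sum = 5 + 3 = 8

8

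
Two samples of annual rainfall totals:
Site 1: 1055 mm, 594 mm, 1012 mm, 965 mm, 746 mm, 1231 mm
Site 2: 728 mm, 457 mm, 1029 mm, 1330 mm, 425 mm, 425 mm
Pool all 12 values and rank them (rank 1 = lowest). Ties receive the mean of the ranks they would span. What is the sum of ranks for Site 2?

Sorted (ascending): 425, 425, 457, 594, 728, 746, 965, 1012, 1029, 1055, 1231, 1330
The 2 values of 425 occupy positions 1–2 → average rank (1+2)/2 = 1.5.
Site 2 values → pooled ranks: 728→5, 457→3, 1029→9, 1330→12, 425→1.5, 425→1.5
Rank sum = 5 + 3 + 9 + 12 + 1.5 + 1.5 = 32

32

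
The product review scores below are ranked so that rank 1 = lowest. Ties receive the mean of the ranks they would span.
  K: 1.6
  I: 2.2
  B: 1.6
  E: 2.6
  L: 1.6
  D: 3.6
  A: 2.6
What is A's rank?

Sorted (ascending): 1.6, 1.6, 1.6, 2.2, 2.6, 2.6, 3.6
The 3 values of 1.6 occupy positions 1–3 → average rank 2.
The 2 values of 2.6 occupy positions 5–6 → average rank (5+6)/2 = 5.5.
A has value 2.6 → rank 5.5.

5.5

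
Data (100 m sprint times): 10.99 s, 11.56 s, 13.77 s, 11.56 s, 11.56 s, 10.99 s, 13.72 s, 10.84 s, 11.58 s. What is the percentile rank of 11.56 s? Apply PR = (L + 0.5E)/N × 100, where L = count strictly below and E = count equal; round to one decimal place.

50.0

N = 9.
Strictly below 11.56: 3. Equal to 11.56: 3.
PR = (3 + 0.5·3)/9 × 100 = 50.0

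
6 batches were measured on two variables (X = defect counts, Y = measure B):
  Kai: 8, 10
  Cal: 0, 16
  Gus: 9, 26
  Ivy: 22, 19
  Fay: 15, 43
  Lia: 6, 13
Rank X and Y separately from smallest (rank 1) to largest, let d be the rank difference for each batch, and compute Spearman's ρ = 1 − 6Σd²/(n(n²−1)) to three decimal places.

Ranks of variable 1: 3, 1, 4, 6, 5, 2
Ranks of variable 2: 1, 3, 5, 4, 6, 2
d = r₁ − r₂: 2, -2, -1, 2, -1, 0
d²: 4, 4, 1, 4, 1, 0; Σd² = 14
ρ = 1 − 6·14/(6·35) = 1 − 84/210 = 0.600

0.600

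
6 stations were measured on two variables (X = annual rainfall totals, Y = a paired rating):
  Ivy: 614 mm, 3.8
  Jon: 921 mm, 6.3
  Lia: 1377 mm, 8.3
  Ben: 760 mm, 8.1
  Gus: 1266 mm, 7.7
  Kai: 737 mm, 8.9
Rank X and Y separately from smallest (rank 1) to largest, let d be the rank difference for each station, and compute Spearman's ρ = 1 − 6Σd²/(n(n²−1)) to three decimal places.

0.257

Ranks of variable 1: 1, 4, 6, 3, 5, 2
Ranks of variable 2: 1, 2, 5, 4, 3, 6
d = r₁ − r₂: 0, 2, 1, -1, 2, -4
d²: 0, 4, 1, 1, 4, 16; Σd² = 26
ρ = 1 − 6·26/(6·35) = 1 − 156/210 = 0.257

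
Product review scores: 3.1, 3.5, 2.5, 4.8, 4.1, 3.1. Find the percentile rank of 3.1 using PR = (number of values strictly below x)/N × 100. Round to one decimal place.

N = 6.
Strictly below 3.1: 1. Equal to 3.1: 2.
PR = 1/6 × 100 = 16.7

16.7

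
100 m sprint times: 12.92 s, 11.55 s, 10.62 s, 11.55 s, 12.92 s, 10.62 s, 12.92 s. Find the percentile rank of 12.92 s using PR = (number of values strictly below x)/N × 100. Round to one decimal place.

N = 7.
Strictly below 12.92: 4. Equal to 12.92: 3.
PR = 4/7 × 100 = 57.1

57.1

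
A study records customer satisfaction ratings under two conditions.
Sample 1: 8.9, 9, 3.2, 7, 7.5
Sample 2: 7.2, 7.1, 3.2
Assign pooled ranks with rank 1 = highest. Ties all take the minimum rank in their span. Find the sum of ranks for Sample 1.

19

Sorted (descending): 9, 8.9, 7.5, 7.2, 7.1, 7, 3.2, 3.2
The 2 values of 3.2 occupy positions 7–8 → each gets rank 7.
Sample 1 values → pooled ranks: 8.9→2, 9→1, 3.2→7, 7→6, 7.5→3
Rank sum = 2 + 1 + 7 + 6 + 3 = 19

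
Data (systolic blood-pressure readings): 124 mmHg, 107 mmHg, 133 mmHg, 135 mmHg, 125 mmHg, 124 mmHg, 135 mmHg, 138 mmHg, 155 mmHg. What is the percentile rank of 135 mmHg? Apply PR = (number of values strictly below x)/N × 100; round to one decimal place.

N = 9.
Strictly below 135: 5. Equal to 135: 2.
PR = 5/9 × 100 = 55.6

55.6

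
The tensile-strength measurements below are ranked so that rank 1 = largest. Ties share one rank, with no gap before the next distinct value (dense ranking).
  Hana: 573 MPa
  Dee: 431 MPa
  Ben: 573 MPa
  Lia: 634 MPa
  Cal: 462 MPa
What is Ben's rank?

2

Sorted (descending): 634, 573, 573, 462, 431
The 2 values of 573 share dense rank 2.
Remaining distinct values take the next consecutive integers.
Ben has value 573 MPa → rank 2.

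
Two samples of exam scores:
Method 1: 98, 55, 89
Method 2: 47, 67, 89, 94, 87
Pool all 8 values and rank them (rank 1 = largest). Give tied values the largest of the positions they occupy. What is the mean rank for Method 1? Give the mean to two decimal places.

4.00

Sorted (descending): 98, 94, 89, 89, 87, 67, 55, 47
The 2 values of 89 occupy positions 3–4 → each gets rank 4.
Method 1 values → pooled ranks: 98→1, 55→7, 89→4
Mean rank = (1 + 7 + 4) / 3 = 4.00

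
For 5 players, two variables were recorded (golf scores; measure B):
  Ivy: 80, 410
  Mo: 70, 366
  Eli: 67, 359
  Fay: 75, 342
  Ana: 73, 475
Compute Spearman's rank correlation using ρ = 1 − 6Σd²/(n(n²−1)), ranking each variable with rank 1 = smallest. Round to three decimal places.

Ranks of variable 1: 5, 2, 1, 4, 3
Ranks of variable 2: 4, 3, 2, 1, 5
d = r₁ − r₂: 1, -1, -1, 3, -2
d²: 1, 1, 1, 9, 4; Σd² = 16
ρ = 1 − 6·16/(5·24) = 1 − 96/120 = 0.200

0.200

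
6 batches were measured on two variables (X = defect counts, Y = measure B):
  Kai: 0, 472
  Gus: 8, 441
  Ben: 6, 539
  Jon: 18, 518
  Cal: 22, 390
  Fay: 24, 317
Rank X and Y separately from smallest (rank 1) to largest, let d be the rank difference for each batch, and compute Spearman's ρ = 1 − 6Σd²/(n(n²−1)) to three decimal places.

-0.714

Ranks of variable 1: 1, 3, 2, 4, 5, 6
Ranks of variable 2: 4, 3, 6, 5, 2, 1
d = r₁ − r₂: -3, 0, -4, -1, 3, 5
d²: 9, 0, 16, 1, 9, 25; Σd² = 60
ρ = 1 − 6·60/(6·35) = 1 − 360/210 = -0.714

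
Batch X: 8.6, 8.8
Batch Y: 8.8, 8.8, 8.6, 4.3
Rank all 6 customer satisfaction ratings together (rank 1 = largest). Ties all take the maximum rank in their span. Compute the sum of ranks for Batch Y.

17

Sorted (descending): 8.8, 8.8, 8.8, 8.6, 8.6, 4.3
The 3 values of 8.8 occupy positions 1–3 → each gets rank 3.
The 2 values of 8.6 occupy positions 4–5 → each gets rank 5.
Batch Y values → pooled ranks: 8.8→3, 8.8→3, 8.6→5, 4.3→6
Rank sum = 3 + 3 + 5 + 6 = 17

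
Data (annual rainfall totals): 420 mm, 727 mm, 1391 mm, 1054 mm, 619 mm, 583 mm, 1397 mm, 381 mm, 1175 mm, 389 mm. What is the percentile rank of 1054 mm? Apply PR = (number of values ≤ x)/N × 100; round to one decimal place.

N = 10.
Strictly below 1054: 6. Equal to 1054: 1.
PR = 7/10 × 100 = 70.0

70.0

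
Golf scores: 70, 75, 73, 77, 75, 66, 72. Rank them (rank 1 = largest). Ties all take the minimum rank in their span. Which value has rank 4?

73

Sorted (descending): 77, 75, 75, 73, 72, 70, 66
The 2 values of 75 occupy positions 2–3 → each gets rank 2.
Rank 4 → value 73.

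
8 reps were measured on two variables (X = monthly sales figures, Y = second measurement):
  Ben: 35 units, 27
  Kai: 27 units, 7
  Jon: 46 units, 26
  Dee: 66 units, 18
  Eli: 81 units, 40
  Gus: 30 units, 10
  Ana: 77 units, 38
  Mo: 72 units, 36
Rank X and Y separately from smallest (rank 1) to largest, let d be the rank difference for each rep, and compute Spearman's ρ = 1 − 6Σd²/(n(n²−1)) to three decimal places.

Ranks of variable 1: 3, 1, 4, 5, 8, 2, 7, 6
Ranks of variable 2: 5, 1, 4, 3, 8, 2, 7, 6
d = r₁ − r₂: -2, 0, 0, 2, 0, 0, 0, 0
d²: 4, 0, 0, 4, 0, 0, 0, 0; Σd² = 8
ρ = 1 − 6·8/(8·63) = 1 − 48/504 = 0.905

0.905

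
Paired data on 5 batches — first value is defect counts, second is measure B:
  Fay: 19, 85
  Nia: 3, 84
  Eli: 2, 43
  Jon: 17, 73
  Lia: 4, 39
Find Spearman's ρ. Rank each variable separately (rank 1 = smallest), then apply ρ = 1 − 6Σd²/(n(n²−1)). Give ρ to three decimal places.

0.500

Ranks of variable 1: 5, 2, 1, 4, 3
Ranks of variable 2: 5, 4, 2, 3, 1
d = r₁ − r₂: 0, -2, -1, 1, 2
d²: 0, 4, 1, 1, 4; Σd² = 10
ρ = 1 − 6·10/(5·24) = 1 − 60/120 = 0.500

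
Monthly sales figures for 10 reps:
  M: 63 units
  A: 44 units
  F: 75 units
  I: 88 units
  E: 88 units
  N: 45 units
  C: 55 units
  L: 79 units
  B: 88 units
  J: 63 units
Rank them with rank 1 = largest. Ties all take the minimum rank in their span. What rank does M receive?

Sorted (descending): 88, 88, 88, 79, 75, 63, 63, 55, 45, 44
The 3 values of 88 occupy positions 1–3 → each gets rank 1.
The 2 values of 63 occupy positions 6–7 → each gets rank 6.
M has value 63 units → rank 6.

6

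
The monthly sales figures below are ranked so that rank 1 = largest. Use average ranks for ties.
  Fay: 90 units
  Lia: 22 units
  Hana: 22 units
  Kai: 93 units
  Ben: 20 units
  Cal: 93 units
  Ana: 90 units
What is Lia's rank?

Sorted (descending): 93, 93, 90, 90, 22, 22, 20
The 2 values of 93 occupy positions 1–2 → average rank (1+2)/2 = 1.5.
The 2 values of 90 occupy positions 3–4 → average rank (3+4)/2 = 3.5.
The 2 values of 22 occupy positions 5–6 → average rank (5+6)/2 = 5.5.
Lia has value 22 units → rank 5.5.

5.5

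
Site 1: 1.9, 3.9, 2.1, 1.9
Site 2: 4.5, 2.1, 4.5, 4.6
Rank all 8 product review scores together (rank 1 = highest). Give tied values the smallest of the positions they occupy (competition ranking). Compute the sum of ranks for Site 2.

Sorted (descending): 4.6, 4.5, 4.5, 3.9, 2.1, 2.1, 1.9, 1.9
The 2 values of 4.5 occupy positions 2–3 → each gets rank 2.
The 2 values of 2.1 occupy positions 5–6 → each gets rank 5.
The 2 values of 1.9 occupy positions 7–8 → each gets rank 7.
Site 2 values → pooled ranks: 4.5→2, 2.1→5, 4.5→2, 4.6→1
Rank sum = 2 + 5 + 2 + 1 = 10

10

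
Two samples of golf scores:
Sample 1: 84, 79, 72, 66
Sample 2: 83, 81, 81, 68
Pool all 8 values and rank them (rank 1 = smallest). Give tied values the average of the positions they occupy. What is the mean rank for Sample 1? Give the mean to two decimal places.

4.00

Sorted (ascending): 66, 68, 72, 79, 81, 81, 83, 84
The 2 values of 81 occupy positions 5–6 → average rank (5+6)/2 = 5.5.
Sample 1 values → pooled ranks: 84→8, 79→4, 72→3, 66→1
Mean rank = (8 + 4 + 3 + 1) / 4 = 4.00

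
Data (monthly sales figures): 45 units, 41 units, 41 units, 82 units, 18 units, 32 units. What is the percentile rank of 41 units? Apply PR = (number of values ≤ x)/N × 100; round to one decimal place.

66.7

N = 6.
Strictly below 41: 2. Equal to 41: 2.
PR = 4/6 × 100 = 66.7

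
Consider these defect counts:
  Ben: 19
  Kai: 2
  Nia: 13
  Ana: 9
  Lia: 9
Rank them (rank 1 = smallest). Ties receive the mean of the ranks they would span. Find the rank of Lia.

Sorted (ascending): 2, 9, 9, 13, 19
The 2 values of 9 occupy positions 2–3 → average rank (2+3)/2 = 2.5.
Lia has value 9 → rank 2.5.

2.5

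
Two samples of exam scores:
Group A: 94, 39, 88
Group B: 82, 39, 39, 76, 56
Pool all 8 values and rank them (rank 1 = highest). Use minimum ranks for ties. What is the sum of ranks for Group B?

24

Sorted (descending): 94, 88, 82, 76, 56, 39, 39, 39
The 3 values of 39 occupy positions 6–8 → each gets rank 6.
Group B values → pooled ranks: 82→3, 39→6, 39→6, 76→4, 56→5
Rank sum = 3 + 6 + 6 + 4 + 5 = 24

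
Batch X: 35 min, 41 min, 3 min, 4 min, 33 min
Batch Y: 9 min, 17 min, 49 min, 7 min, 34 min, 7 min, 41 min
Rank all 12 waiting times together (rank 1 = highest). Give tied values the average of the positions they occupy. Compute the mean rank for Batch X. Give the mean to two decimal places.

7.10

Sorted (descending): 49, 41, 41, 35, 34, 33, 17, 9, 7, 7, 4, 3
The 2 values of 41 occupy positions 2–3 → average rank (2+3)/2 = 2.5.
The 2 values of 7 occupy positions 9–10 → average rank (9+10)/2 = 9.5.
Batch X values → pooled ranks: 35→4, 41→2.5, 3→12, 4→11, 33→6
Mean rank = (4 + 2.5 + 12 + 11 + 6) / 5 = 7.10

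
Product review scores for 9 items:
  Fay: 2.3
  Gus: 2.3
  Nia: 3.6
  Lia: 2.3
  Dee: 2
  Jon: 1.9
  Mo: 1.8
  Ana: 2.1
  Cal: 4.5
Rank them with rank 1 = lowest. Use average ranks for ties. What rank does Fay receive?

6

Sorted (ascending): 1.8, 1.9, 2, 2.1, 2.3, 2.3, 2.3, 3.6, 4.5
The 3 values of 2.3 occupy positions 5–7 → average rank 6.
Fay has value 2.3 → rank 6.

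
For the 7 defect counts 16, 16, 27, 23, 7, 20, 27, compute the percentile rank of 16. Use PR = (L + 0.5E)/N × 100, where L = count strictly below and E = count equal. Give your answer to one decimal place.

N = 7.
Strictly below 16: 1. Equal to 16: 2.
PR = (1 + 0.5·2)/7 × 100 = 28.6

28.6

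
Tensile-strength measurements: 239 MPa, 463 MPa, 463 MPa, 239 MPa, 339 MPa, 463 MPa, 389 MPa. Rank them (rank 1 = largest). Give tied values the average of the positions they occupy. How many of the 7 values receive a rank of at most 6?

Sorted (descending): 463, 463, 463, 389, 339, 239, 239
The 3 values of 463 occupy positions 1–3 → average rank 2.
The 2 values of 239 occupy positions 6–7 → average rank (6+7)/2 = 6.5.
Ranks ≤ 6: {2, 2, 2, 4, 5} → 5 values.

5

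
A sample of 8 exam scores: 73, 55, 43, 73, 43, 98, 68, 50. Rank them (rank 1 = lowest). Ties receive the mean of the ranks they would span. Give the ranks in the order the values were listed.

6.5, 4, 1.5, 6.5, 1.5, 8, 5, 3

Sorted (ascending): 43, 43, 50, 55, 68, 73, 73, 98
The 2 values of 43 occupy positions 1–2 → average rank (1+2)/2 = 1.5.
The 2 values of 73 occupy positions 6–7 → average rank (6+7)/2 = 6.5.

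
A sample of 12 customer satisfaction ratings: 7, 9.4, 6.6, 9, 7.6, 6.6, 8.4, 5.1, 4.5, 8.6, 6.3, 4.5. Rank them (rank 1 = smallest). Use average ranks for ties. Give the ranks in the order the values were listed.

7, 12, 5.5, 11, 8, 5.5, 9, 3, 1.5, 10, 4, 1.5

Sorted (ascending): 4.5, 4.5, 5.1, 6.3, 6.6, 6.6, 7, 7.6, 8.4, 8.6, 9, 9.4
The 2 values of 4.5 occupy positions 1–2 → average rank (1+2)/2 = 1.5.
The 2 values of 6.6 occupy positions 5–6 → average rank (5+6)/2 = 5.5.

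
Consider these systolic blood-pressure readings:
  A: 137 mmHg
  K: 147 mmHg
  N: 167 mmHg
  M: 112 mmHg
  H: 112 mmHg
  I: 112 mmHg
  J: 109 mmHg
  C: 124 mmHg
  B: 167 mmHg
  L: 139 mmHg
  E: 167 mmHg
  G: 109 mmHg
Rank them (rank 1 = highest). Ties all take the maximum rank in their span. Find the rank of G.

12

Sorted (descending): 167, 167, 167, 147, 139, 137, 124, 112, 112, 112, 109, 109
The 3 values of 167 occupy positions 1–3 → each gets rank 3.
The 3 values of 112 occupy positions 8–10 → each gets rank 10.
The 2 values of 109 occupy positions 11–12 → each gets rank 12.
G has value 109 mmHg → rank 12.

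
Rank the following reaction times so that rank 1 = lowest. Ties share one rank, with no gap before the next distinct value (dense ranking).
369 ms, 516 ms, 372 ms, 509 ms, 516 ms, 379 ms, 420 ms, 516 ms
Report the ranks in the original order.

Sorted (ascending): 369, 372, 379, 420, 509, 516, 516, 516
The 3 values of 516 share dense rank 6.
Remaining distinct values take the next consecutive integers.

1, 6, 2, 5, 6, 3, 4, 6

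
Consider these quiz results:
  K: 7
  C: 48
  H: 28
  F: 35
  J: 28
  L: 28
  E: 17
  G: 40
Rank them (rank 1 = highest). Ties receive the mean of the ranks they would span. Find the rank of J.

5

Sorted (descending): 48, 40, 35, 28, 28, 28, 17, 7
The 3 values of 28 occupy positions 4–6 → average rank 5.
J has value 28 → rank 5.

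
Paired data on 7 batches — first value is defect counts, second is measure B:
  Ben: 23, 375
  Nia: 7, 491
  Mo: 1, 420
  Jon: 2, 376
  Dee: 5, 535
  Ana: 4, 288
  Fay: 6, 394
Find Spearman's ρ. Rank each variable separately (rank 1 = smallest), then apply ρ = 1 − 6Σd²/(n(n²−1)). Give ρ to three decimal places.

0.000

Ranks of variable 1: 7, 6, 1, 2, 4, 3, 5
Ranks of variable 2: 2, 6, 5, 3, 7, 1, 4
d = r₁ − r₂: 5, 0, -4, -1, -3, 2, 1
d²: 25, 0, 16, 1, 9, 4, 1; Σd² = 56
ρ = 1 − 6·56/(7·48) = 1 − 336/336 = 0.000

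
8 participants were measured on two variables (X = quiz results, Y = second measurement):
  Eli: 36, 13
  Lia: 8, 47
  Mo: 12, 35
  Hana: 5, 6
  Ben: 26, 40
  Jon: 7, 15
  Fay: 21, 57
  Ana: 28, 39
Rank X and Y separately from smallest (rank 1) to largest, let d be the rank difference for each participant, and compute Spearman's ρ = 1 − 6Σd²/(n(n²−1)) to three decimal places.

0.214

Ranks of variable 1: 8, 3, 4, 1, 6, 2, 5, 7
Ranks of variable 2: 2, 7, 4, 1, 6, 3, 8, 5
d = r₁ − r₂: 6, -4, 0, 0, 0, -1, -3, 2
d²: 36, 16, 0, 0, 0, 1, 9, 4; Σd² = 66
ρ = 1 − 6·66/(8·63) = 1 − 396/504 = 0.214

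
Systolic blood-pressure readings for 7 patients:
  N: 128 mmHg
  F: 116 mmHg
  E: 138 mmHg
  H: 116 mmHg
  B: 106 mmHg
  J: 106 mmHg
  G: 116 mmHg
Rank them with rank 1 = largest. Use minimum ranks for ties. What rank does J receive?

Sorted (descending): 138, 128, 116, 116, 116, 106, 106
The 3 values of 116 occupy positions 3–5 → each gets rank 3.
The 2 values of 106 occupy positions 6–7 → each gets rank 6.
J has value 106 mmHg → rank 6.

6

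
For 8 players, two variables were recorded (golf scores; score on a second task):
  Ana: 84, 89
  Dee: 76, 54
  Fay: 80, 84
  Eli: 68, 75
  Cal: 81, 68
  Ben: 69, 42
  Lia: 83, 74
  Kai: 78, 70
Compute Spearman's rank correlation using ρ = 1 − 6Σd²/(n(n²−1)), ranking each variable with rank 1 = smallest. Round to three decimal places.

Ranks of variable 1: 8, 3, 5, 1, 6, 2, 7, 4
Ranks of variable 2: 8, 2, 7, 6, 3, 1, 5, 4
d = r₁ − r₂: 0, 1, -2, -5, 3, 1, 2, 0
d²: 0, 1, 4, 25, 9, 1, 4, 0; Σd² = 44
ρ = 1 − 6·44/(8·63) = 1 − 264/504 = 0.476

0.476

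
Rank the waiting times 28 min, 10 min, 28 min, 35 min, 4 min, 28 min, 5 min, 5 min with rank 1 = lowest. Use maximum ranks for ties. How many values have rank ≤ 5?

4

Sorted (ascending): 4, 5, 5, 10, 28, 28, 28, 35
The 2 values of 5 occupy positions 2–3 → each gets rank 3.
The 3 values of 28 occupy positions 5–7 → each gets rank 7.
Ranks ≤ 5: {1, 3, 3, 4} → 4 values.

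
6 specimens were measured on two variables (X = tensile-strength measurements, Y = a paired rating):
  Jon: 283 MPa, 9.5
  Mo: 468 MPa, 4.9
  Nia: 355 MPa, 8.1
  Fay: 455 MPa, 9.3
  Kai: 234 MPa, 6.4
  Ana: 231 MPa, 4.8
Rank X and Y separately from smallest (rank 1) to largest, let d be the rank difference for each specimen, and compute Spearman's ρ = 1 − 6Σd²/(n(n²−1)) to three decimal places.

Ranks of variable 1: 3, 6, 4, 5, 2, 1
Ranks of variable 2: 6, 2, 4, 5, 3, 1
d = r₁ − r₂: -3, 4, 0, 0, -1, 0
d²: 9, 16, 0, 0, 1, 0; Σd² = 26
ρ = 1 − 6·26/(6·35) = 1 − 156/210 = 0.257

0.257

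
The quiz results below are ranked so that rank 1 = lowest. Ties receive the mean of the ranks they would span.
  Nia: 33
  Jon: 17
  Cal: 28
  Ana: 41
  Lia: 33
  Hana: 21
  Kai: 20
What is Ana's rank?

7

Sorted (ascending): 17, 20, 21, 28, 33, 33, 41
The 2 values of 33 occupy positions 5–6 → average rank (5+6)/2 = 5.5.
Ana has value 41 → rank 7.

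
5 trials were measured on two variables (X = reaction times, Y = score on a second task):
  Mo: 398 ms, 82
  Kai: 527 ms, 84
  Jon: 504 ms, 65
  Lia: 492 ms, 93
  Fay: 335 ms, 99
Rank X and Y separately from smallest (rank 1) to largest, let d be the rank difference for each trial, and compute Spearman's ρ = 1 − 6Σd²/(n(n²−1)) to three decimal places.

Ranks of variable 1: 2, 5, 4, 3, 1
Ranks of variable 2: 2, 3, 1, 4, 5
d = r₁ − r₂: 0, 2, 3, -1, -4
d²: 0, 4, 9, 1, 16; Σd² = 30
ρ = 1 − 6·30/(5·24) = 1 − 180/120 = -0.500

-0.500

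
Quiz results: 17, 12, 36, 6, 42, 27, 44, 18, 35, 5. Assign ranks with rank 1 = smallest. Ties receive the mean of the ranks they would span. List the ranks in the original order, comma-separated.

Sorted (ascending): 5, 6, 12, 17, 18, 27, 35, 36, 42, 44
No ties — each value takes its position as its rank.

4, 3, 8, 2, 9, 6, 10, 5, 7, 1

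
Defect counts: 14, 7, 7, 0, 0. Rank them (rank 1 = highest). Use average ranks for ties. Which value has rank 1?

Sorted (descending): 14, 7, 7, 0, 0
The 2 values of 7 occupy positions 2–3 → average rank (2+3)/2 = 2.5.
The 2 values of 0 occupy positions 4–5 → average rank (4+5)/2 = 4.5.
Rank 1 → value 14.

14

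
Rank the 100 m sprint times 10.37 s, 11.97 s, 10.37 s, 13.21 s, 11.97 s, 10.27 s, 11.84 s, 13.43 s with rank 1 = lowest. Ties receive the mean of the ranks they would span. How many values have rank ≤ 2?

Sorted (ascending): 10.27, 10.37, 10.37, 11.84, 11.97, 11.97, 13.21, 13.43
The 2 values of 10.37 occupy positions 2–3 → average rank (2+3)/2 = 2.5.
The 2 values of 11.97 occupy positions 5–6 → average rank (5+6)/2 = 5.5.
Ranks ≤ 2: {1} → 1 value.

1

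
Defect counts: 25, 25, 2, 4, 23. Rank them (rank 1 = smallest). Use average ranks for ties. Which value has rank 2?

Sorted (ascending): 2, 4, 23, 25, 25
The 2 values of 25 occupy positions 4–5 → average rank (4+5)/2 = 4.5.
Rank 2 → value 4.

4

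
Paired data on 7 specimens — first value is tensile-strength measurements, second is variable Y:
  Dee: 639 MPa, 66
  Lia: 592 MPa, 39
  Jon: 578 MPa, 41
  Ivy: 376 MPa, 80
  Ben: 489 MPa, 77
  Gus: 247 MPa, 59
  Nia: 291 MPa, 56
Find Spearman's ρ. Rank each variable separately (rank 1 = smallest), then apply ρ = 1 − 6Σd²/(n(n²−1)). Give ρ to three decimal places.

Ranks of variable 1: 7, 6, 5, 3, 4, 1, 2
Ranks of variable 2: 5, 1, 2, 7, 6, 4, 3
d = r₁ − r₂: 2, 5, 3, -4, -2, -3, -1
d²: 4, 25, 9, 16, 4, 9, 1; Σd² = 68
ρ = 1 − 6·68/(7·48) = 1 − 408/336 = -0.214

-0.214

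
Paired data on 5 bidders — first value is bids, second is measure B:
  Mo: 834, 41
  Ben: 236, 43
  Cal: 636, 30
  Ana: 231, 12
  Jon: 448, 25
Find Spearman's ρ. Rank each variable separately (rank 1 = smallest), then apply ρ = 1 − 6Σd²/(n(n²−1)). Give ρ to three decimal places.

0.400

Ranks of variable 1: 5, 2, 4, 1, 3
Ranks of variable 2: 4, 5, 3, 1, 2
d = r₁ − r₂: 1, -3, 1, 0, 1
d²: 1, 9, 1, 0, 1; Σd² = 12
ρ = 1 − 6·12/(5·24) = 1 − 72/120 = 0.400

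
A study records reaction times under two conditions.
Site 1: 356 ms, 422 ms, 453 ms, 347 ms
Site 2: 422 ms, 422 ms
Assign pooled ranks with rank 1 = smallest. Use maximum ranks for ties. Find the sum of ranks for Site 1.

14

Sorted (ascending): 347, 356, 422, 422, 422, 453
The 3 values of 422 occupy positions 3–5 → each gets rank 5.
Site 1 values → pooled ranks: 356→2, 422→5, 453→6, 347→1
Rank sum = 2 + 5 + 6 + 1 = 14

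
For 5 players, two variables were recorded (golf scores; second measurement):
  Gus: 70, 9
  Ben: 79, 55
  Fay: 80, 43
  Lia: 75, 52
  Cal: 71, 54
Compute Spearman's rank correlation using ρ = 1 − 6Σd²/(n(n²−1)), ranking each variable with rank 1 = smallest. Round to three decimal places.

0.300

Ranks of variable 1: 1, 4, 5, 3, 2
Ranks of variable 2: 1, 5, 2, 3, 4
d = r₁ − r₂: 0, -1, 3, 0, -2
d²: 0, 1, 9, 0, 4; Σd² = 14
ρ = 1 − 6·14/(5·24) = 1 − 84/120 = 0.300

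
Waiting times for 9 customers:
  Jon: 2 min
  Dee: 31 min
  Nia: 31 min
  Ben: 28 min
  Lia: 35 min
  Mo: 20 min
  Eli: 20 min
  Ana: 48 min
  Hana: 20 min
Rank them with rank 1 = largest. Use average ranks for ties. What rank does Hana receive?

7

Sorted (descending): 48, 35, 31, 31, 28, 20, 20, 20, 2
The 2 values of 31 occupy positions 3–4 → average rank (3+4)/2 = 3.5.
The 3 values of 20 occupy positions 6–8 → average rank 7.
Hana has value 20 min → rank 7.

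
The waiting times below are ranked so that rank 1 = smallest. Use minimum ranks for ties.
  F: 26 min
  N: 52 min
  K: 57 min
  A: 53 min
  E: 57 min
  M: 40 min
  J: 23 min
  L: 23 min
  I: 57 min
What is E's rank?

7

Sorted (ascending): 23, 23, 26, 40, 52, 53, 57, 57, 57
The 2 values of 23 occupy positions 1–2 → each gets rank 1.
The 3 values of 57 occupy positions 7–9 → each gets rank 7.
E has value 57 min → rank 7.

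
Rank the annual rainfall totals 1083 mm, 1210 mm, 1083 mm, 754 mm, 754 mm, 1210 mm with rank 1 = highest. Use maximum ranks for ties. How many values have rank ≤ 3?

Sorted (descending): 1210, 1210, 1083, 1083, 754, 754
The 2 values of 1210 occupy positions 1–2 → each gets rank 2.
The 2 values of 1083 occupy positions 3–4 → each gets rank 4.
The 2 values of 754 occupy positions 5–6 → each gets rank 6.
Ranks ≤ 3: {2, 2} → 2 values.

2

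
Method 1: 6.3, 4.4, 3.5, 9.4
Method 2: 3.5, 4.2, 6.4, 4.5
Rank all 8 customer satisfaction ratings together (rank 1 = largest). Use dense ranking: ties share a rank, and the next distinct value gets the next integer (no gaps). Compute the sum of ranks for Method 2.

Sorted (descending): 9.4, 6.4, 6.3, 4.5, 4.4, 4.2, 3.5, 3.5
The 2 values of 3.5 share dense rank 7.
Remaining distinct values take the next consecutive integers.
Method 2 values → pooled ranks: 3.5→7, 4.2→6, 6.4→2, 4.5→4
Rank sum = 7 + 6 + 2 + 4 = 19

19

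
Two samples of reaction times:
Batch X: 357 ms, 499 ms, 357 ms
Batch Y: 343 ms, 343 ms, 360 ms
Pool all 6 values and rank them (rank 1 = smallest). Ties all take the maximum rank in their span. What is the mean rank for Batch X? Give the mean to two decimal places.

4.67

Sorted (ascending): 343, 343, 357, 357, 360, 499
The 2 values of 343 occupy positions 1–2 → each gets rank 2.
The 2 values of 357 occupy positions 3–4 → each gets rank 4.
Batch X values → pooled ranks: 357→4, 499→6, 357→4
Mean rank = (4 + 6 + 4) / 3 = 4.67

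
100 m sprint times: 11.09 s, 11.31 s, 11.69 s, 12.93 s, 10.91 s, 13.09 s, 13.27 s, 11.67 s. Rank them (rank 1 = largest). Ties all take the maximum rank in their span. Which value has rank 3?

12.93

Sorted (descending): 13.27, 13.09, 12.93, 11.69, 11.67, 11.31, 11.09, 10.91
No ties — each value takes its position as its rank.
Rank 3 → value 12.93.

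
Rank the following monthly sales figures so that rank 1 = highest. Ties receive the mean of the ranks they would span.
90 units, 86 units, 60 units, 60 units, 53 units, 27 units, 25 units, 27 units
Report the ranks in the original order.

1, 2, 3.5, 3.5, 5, 6.5, 8, 6.5

Sorted (descending): 90, 86, 60, 60, 53, 27, 27, 25
The 2 values of 60 occupy positions 3–4 → average rank (3+4)/2 = 3.5.
The 2 values of 27 occupy positions 6–7 → average rank (6+7)/2 = 6.5.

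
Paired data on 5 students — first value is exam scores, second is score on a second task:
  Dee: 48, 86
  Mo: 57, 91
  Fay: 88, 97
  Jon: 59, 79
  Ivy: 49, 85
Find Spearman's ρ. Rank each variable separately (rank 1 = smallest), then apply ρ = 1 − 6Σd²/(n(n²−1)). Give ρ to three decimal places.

Ranks of variable 1: 1, 3, 5, 4, 2
Ranks of variable 2: 3, 4, 5, 1, 2
d = r₁ − r₂: -2, -1, 0, 3, 0
d²: 4, 1, 0, 9, 0; Σd² = 14
ρ = 1 − 6·14/(5·24) = 1 − 84/120 = 0.300

0.300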